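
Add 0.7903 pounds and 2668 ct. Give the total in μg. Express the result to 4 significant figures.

8.921 × 10^8 μg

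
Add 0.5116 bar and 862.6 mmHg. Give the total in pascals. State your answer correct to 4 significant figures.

166200 Pa

0.5116 bar = 51160.0 Pa and 862.6 mmHg = 115004 Pa.
51160.0 + 115004 ≈ 166200 Pa.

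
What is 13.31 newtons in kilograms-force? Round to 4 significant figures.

1 newton = 0.101972 kgf.
So 13.31 × 0.101972 ≈ 1.357 kgf.

1.357 kgf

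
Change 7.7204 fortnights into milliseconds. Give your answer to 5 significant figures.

9.3386 × 10^9 milliseconds

1 fortnight = 1.20960 × 10^9 ms.
So 7.7204 × 1.20960 × 10^9 ≈ 9.3386 × 10^9 ms.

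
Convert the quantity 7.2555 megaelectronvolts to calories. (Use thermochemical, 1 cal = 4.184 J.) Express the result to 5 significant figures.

1 MeV = 3.82929e-14 calories.
So 7.2555 × 3.82929e-14 ≈ 2.7783e-13 cal.

2.7783e-13 calories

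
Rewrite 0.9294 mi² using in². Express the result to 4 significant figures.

3.731e+9 square inches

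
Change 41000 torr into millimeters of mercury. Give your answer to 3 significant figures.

41000 millimeters of mercury

1 torr = 1.00000 mmHg.
Then 41000 × 1.00000 ≈ 41000 mmHg.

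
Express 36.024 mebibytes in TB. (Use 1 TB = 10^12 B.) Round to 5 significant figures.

1 MiB = 1.04858e-6 terabytes.
Then 36.024 × 1.04858e-6 ≈ 3.7774e-5 TB.

3.7774e-5 TB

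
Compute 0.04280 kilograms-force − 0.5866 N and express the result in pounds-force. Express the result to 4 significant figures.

-0.03752 lbf

0.04280 kgf = 0.0943578 lbf and 0.5866 N = 0.131873 lbf.
0.0943578 − 0.131873 ≈ -0.03752 lbf.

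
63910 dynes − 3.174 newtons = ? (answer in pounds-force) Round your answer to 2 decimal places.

63910 dyn = 0.143675 lbf and 3.174 N = 0.713544 lbf.
0.143675 − 0.713544 ≈ -0.57 lbf.

-0.57 lbf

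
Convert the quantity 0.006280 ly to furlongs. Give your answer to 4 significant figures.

2.953 × 10^11 furlongs

1 light-year = 4.70290 × 10^13 furlongs.
Thus 0.006280 × 4.70290 × 10^13 ≈ 2.953 × 10^11 furlong.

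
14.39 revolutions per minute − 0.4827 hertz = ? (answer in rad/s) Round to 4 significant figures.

14.39 rpm = 1.50692 rad/s and 0.4827 Hz = 3.03289 rad/s.
1.50692 − 3.03289 ≈ -1.526 rad/s.

-1.526 rad/s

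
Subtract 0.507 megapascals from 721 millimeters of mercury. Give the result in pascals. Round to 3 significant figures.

-411000 Pa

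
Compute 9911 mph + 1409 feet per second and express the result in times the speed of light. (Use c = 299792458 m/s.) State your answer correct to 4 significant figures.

1.621 × 10^-5 c

9911 mph = 1.47789 × 10^-5 c and 1409 ft/s = 1.43254 × 10^-6 c.
1.47789 × 10^-5 + 1.43254 × 10^-6 ≈ 1.621 × 10^-5 c.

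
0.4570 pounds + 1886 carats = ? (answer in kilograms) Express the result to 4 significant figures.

0.5845 kg

0.4570 lb = 0.207292 kg and 1886 ct = 0.377200 kg.
0.207292 + 0.377200 ≈ 0.5845 kg.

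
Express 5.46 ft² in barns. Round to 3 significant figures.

1 square foot = 9.29030e+26 barn.
Then 5.46 × 9.29030e+26 ≈ 5.07e+27 barn.

5.07e+27 barns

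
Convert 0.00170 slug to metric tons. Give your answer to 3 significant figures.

1 slug = 0.0145939 metric tons.
Thus 0.00170 × 0.0145939 ≈ 2.48e-5 t.

2.48e-5 t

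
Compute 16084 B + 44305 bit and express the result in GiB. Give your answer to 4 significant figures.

16084 B = 1.49794 × 10^-5 GiB and 44305 bit = 5.15778 × 10^-6 GiB.
1.49794 × 10^-5 + 5.15778 × 10^-6 ≈ 2.014 × 10^-5 GiB.

2.014 × 10^-5 GiB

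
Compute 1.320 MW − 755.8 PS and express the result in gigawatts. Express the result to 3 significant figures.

1.320 MW = 0.00132000 GW and 755.8 PS = 0.000555890 GW.
0.00132000 − 0.000555890 ≈ 0.000764 GW.

0.000764 gigawatts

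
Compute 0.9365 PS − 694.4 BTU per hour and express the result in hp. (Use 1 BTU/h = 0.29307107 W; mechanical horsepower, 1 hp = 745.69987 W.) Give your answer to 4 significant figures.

0.9365 PS = 0.923689 hp and 694.4 BTU/h = 0.272909 hp.
0.923689 − 0.272909 ≈ 0.6508 hp.

0.6508 hp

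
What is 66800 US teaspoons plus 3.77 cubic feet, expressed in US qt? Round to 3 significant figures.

461 US quarts

66800 US tsp = 347.917 US qt and 3.77 ft³ = 112.806 US qt.
347.917 + 112.806 ≈ 461 US qt.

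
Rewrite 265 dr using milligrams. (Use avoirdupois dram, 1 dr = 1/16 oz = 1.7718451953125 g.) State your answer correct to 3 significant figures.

470000 milligrams

1 dram = 1771.85 milligrams.
Thus 265 × 1771.85 ≈ 470000 mg.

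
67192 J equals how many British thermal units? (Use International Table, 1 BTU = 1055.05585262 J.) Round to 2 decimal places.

1 joule = 0.000947817 BTU.
Then 67192 × 0.000947817 ≈ 63.69 BTU.

63.69 BTU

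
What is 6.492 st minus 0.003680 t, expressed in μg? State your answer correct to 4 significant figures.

6.492 st = 4.12261e+10 μg and 0.003680 t = 3.68000e+9 μg.
4.12261e+10 − 3.68000e+9 ≈ 3.755e+10 μg.

3.755e+10 micrograms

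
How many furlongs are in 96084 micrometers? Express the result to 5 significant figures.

1 μm = 4.97097e-9 furlongs.
Thus 96084 × 4.97097e-9 ≈ 0.00047763 furlong.

0.00047763 furlong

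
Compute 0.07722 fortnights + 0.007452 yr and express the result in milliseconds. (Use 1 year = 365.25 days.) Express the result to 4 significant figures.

3.286e+8 ms

0.07722 fortnight = 9.34053e+7 ms and 0.007452 yr = 2.35167e+8 ms.
9.34053e+7 + 2.35167e+8 ≈ 3.286e+8 ms.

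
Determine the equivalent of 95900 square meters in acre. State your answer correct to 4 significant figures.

23.70 acre

1 m² = 0.000247105 acre.
95900 × 0.000247105 ≈ 23.70 acre.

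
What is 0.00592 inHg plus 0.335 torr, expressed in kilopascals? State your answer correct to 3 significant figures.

0.00592 inHg = 0.0200474 kPa and 0.335 torr = 0.0446630 kPa.
0.0200474 + 0.0446630 ≈ 0.0647 kPa.

0.0647 kPa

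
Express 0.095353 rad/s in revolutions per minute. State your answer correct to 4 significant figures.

0.9106 rpm

1 rad/s = 9.54930 revolutions per minute.
Then 0.095353 × 9.54930 ≈ 0.9106 rpm.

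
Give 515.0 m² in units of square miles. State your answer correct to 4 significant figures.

1 m² = 3.86102 × 10^-7 mi².
Then 515.0 × 3.86102 × 10^-7 ≈ 0.0001988 mi².

0.0001988 mi²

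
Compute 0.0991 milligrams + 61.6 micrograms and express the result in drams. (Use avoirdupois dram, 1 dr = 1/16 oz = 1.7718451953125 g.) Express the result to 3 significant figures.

9.07 × 10^-5 dr

0.0991 mg = 5.59304 × 10^-5 dr and 61.6 μg = 3.47660 × 10^-5 dr.
5.59304 × 10^-5 + 3.47660 × 10^-5 ≈ 9.07 × 10^-5 dr.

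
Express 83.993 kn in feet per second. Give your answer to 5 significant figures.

141.76 feet per second

1 kn = 1.68781 feet per second.
Thus 83.993 × 1.68781 ≈ 141.76 ft/s.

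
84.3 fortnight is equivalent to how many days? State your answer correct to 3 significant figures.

1180 days

1 fortnight = 14.0000 d.
Then 84.3 × 14.0000 ≈ 1180 d.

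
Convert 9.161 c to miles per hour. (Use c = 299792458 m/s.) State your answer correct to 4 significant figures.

1 c = 6.70617e+8 mph.
Thus 9.161 × 6.70617e+8 ≈ 6.144e+9 mph.

6.144e+9 miles per hour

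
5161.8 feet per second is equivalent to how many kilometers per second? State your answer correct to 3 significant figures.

1 foot per second = 0.000304800 km/s.
Thus 5161.8 × 0.000304800 ≈ 1.57 km/s.

1.57 kilometers per second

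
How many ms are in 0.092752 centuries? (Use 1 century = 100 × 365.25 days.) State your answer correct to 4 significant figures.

1 century = 3.15576 × 10^12 ms.
Thus 0.092752 × 3.15576 × 10^12 ≈ 2.927 × 10^11 ms.

2.927 × 10^11 ms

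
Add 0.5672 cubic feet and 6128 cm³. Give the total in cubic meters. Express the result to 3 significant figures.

0.0222 m³

0.5672 ft³ = 0.0160613 m³ and 6128 cm³ = 0.00612800 m³.
0.0160613 + 0.00612800 ≈ 0.0222 m³.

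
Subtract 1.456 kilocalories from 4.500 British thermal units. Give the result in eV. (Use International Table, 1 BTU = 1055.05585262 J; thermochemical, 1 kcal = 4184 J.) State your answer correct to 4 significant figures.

4.500 BTU = 2.96331e+22 eV and 1.456 kcal = 3.80227e+22 eV.
2.96331e+22 − 3.80227e+22 ≈ -8.390e+21 eV.

-8.390e+21 eV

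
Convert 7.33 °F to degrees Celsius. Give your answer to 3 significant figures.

°F = °C × 9/5 + 32.
Applying the formula gives -13.7 °C.

-13.7 °C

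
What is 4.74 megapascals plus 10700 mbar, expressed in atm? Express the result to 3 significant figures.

4.74 MPa = 46.7802 atm and 10700 mbar = 10.5601 atm.
46.7802 + 10.5601 ≈ 57.3 atm.

57.3 atm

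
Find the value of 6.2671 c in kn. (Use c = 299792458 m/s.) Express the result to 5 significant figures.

1 c = 5.82750e+8 kn.
6.2671 × 5.82750e+8 ≈ 3.6522e+9 kn.

3.6522e+9 kn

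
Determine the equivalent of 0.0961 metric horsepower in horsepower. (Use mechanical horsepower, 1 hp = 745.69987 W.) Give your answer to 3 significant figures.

0.0948 horsepower

1 PS = 0.986320 hp.
Thus 0.0961 × 0.986320 ≈ 0.0948 hp.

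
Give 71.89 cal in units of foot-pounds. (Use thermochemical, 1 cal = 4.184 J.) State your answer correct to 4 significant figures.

221.8 ft·lbf

1 calorie = 3.08596 ft·lbf.
So 71.89 × 3.08596 ≈ 221.8 ft·lbf.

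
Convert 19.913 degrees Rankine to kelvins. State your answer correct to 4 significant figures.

11.06 kelvins

°R = K × 9/5.
Applying the formula gives 11.06 K.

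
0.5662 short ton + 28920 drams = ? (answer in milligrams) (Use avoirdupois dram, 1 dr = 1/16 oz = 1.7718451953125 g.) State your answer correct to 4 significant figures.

5.649e+8 mg

0.5662 short ton = 5.13648e+8 mg and 28920 dr = 5.12418e+7 mg.
5.13648e+8 + 5.12418e+7 ≈ 5.649e+8 mg.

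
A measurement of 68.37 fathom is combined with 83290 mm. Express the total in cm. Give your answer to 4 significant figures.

68.37 fathom = 12503.5 cm and 83290 mm = 8329.00 cm.
12503.5 + 8329.00 ≈ 20830 cm.

20830 cm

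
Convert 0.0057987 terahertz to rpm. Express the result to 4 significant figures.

1 THz = 6.00000 × 10^13 rpm.
Then 0.0057987 × 6.00000 × 10^13 ≈ 3.479 × 10^11 rpm.

3.479 × 10^11 rpm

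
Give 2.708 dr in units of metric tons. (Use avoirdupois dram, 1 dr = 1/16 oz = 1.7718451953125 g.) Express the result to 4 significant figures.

4.798 × 10^-6 t

1 dr = 1.77185 × 10^-6 t.
So 2.708 × 1.77185 × 10^-6 ≈ 4.798 × 10^-6 t.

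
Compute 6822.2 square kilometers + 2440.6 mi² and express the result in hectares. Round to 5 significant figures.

1.3143e+6 hectares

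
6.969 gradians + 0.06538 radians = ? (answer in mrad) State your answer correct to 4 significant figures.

6.969 grad = 109.469 mrad and 0.06538 rad = 65.3800 mrad.
109.469 + 65.3800 ≈ 174.8 mrad.

174.8 milliradians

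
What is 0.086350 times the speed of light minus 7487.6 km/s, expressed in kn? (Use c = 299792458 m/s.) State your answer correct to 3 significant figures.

3.58e+7 kn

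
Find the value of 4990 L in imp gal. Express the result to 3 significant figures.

1100 imp gal

1 liter = 0.219969 imp gal.
So 4990 × 0.219969 ≈ 1100 imp gal.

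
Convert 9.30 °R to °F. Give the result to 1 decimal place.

-450.4 °F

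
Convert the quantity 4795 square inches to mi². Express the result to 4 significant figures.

1 square inch = 2.49098 × 10^-10 square miles.
Thus 4795 × 2.49098 × 10^-10 ≈ 1.194 × 10^-6 mi².

1.194 × 10^-6 mi²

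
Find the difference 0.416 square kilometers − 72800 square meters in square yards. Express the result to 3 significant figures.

0.416 km² = 497532 yd² and 72800 m² = 87068.1 yd².
497532 − 87068.1 ≈ 410000 yd².

410000 yd²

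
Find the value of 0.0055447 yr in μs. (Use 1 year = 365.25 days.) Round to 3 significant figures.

1.75e+11 microseconds

1 year = 3.15576e+13 microseconds.
So 0.0055447 × 3.15576e+13 ≈ 1.75e+11 μs.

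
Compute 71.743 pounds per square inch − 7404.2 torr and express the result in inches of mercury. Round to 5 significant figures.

71.743 psi = 146.070 inHg and 7404.2 torr = 291.504 inHg.
146.070 − 291.504 ≈ -145.43 inHg.

-145.43 inches of mercury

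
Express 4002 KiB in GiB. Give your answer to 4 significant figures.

1 KiB = 9.53674 × 10^-7 GiB.
So 4002 × 9.53674 × 10^-7 ≈ 0.003817 GiB.

0.003817 GiB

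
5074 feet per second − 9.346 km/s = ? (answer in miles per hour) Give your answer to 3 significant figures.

-17400 mph

5074 ft/s = 3459.55 mph and 9.346 km/s = 20906.4 mph.
3459.55 − 20906.4 ≈ -17400 mph.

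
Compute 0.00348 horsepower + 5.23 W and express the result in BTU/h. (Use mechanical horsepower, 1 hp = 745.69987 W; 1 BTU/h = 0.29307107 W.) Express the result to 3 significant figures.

0.00348 hp = 8.85463 BTU/h and 5.23 W = 17.8455 BTU/h.
8.85463 + 17.8455 ≈ 26.7 BTU/h.

26.7 BTU per hour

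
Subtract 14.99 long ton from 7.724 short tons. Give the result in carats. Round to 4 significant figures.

-4.112 × 10^7 carats

7.724 short ton = 3.50355 × 10^7 ct and 14.99 long ton = 7.61527 × 10^7 ct.
3.50355 × 10^7 − 7.61527 × 10^7 ≈ -4.112 × 10^7 ct.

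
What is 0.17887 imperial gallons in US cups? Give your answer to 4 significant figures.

3.437 US cup

1 imp gal = 19.2152 US cup.
Then 0.17887 × 19.2152 ≈ 3.437 US cup.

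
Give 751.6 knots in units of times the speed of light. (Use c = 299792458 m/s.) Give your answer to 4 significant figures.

1 knot = 1.71600e-9 c.
So 751.6 × 1.71600e-9 ≈ 1.290e-6 c.

1.290e-6 times the speed of light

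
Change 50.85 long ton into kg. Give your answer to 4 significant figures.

51670 kilograms

1 long ton = 1016.05 kilograms.
50.85 × 1016.05 ≈ 51670 kg.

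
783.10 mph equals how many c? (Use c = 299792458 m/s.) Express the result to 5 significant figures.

1.1677e-6 c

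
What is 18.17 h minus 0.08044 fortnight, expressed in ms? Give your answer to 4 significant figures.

-3.189 × 10^7 ms

18.17 h = 6.54120 × 10^7 ms and 0.08044 fortnight = 9.73002 × 10^7 ms.
6.54120 × 10^7 − 9.73002 × 10^7 ≈ -3.189 × 10^7 ms.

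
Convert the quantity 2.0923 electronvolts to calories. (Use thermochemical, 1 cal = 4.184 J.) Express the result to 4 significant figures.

8.012 × 10^-20 cal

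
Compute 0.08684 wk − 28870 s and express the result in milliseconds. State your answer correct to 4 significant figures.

2.365 × 10^7 ms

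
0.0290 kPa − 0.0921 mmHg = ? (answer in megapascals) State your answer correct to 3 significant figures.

1.67 × 10^-5 MPa

0.0290 kPa = 2.90000 × 10^-5 MPa and 0.0921 mmHg = 1.22790 × 10^-5 MPa.
2.90000 × 10^-5 − 1.22790 × 10^-5 ≈ 1.67 × 10^-5 MPa.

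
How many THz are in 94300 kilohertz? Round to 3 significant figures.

9.43 × 10^-5 THz

1 kilohertz = 1.00000 × 10^-9 terahertz.
Thus 94300 × 1.00000 × 10^-9 ≈ 9.43 × 10^-5 THz.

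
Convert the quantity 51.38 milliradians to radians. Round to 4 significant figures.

1 milliradian = 0.00100000 rad.
So 51.38 × 0.00100000 ≈ 0.05138 rad.

0.05138 rad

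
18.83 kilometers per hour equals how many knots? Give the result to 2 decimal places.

10.17 kn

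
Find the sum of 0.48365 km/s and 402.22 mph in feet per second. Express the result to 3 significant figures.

2180 feet per second

0.48365 km/s = 1586.78 ft/s and 402.22 mph = 589.923 ft/s.
1586.78 + 589.923 ≈ 2180 ft/s.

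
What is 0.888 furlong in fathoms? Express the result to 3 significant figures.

1 furlong = 110.000 fathom.
So 0.888 × 110.000 ≈ 97.7 fathom.

97.7 fathom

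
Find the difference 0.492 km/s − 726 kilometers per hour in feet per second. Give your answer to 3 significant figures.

953 ft/s

0.492 km/s = 1614.17 ft/s and 726 km/h = 661.636 ft/s.
1614.17 − 661.636 ≈ 953 ft/s.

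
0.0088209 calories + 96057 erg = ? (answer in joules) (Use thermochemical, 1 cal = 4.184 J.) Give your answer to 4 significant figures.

0.04651 J

0.0088209 cal = 0.0369066 J and 96057 erg = 0.00960570 J.
0.0369066 + 0.00960570 ≈ 0.04651 J.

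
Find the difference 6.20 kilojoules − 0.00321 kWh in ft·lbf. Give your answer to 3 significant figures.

-3950 ft·lbf

6.20 kJ = 4572.89 ft·lbf and 0.00321 kWh = 8523.27 ft·lbf.
4572.89 − 8523.27 ≈ -3950 ft·lbf.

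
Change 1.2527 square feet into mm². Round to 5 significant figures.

116380 mm²

1 square foot = 92903.0 mm².
Then 1.2527 × 92903.0 ≈ 116380 mm².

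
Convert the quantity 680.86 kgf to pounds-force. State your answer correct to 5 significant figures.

1501.0 lbf

1 kgf = 2.20462 pounds-force.
Then 680.86 × 2.20462 ≈ 1501.0 lbf.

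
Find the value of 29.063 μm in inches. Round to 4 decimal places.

1 micrometer = 3.93701 × 10^-5 in.
Then 29.063 × 3.93701 × 10^-5 ≈ 0.0011 in.

0.0011 in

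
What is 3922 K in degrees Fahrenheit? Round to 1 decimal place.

K = (°F + 459.67) × 5/9.
Applying the formula gives 6599.9 °F.

6599.9 °F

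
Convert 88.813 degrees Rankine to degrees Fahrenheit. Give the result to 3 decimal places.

-370.857 °F

°R = °F + 459.67.
Applying the formula gives -370.857 °F.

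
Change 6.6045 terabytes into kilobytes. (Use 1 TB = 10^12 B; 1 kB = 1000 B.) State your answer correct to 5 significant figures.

1 terabyte = 1.00000e+9 kB.
So 6.6045 × 1.00000e+9 ≈ 6.6045e+9 kB.

6.6045e+9 kB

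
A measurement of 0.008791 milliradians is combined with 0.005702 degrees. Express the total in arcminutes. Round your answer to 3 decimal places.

0.372 arcmin

0.008791 mrad = 0.0302212 arcmin and 0.005702 ° = 0.342120 arcmin.
0.0302212 + 0.342120 ≈ 0.372 arcmin.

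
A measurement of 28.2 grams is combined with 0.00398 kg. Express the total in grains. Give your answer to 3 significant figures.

28.2 g = 435.193 gr and 0.00398 kg = 61.4208 gr.
435.193 + 61.4208 ≈ 497 gr.

497 grains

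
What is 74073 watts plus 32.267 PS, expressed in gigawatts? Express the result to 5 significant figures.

9.7805e-5 gigawatts

74073 W = 7.40730e-5 GW and 32.267 PS = 2.37323e-5 GW.
7.40730e-5 + 2.37323e-5 ≈ 9.7805e-5 GW.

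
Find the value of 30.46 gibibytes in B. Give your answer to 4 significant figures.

3.271e+10 B

1 gibibyte = 1.07374e+9 bytes.
Thus 30.46 × 1.07374e+9 ≈ 3.271e+10 B.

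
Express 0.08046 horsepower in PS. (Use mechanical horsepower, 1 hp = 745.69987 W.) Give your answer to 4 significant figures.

0.08158 metric horsepower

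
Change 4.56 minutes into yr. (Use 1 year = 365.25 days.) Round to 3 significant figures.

8.67 × 10^-6 yr

1 minute = 1.90129 × 10^-6 years.
So 4.56 × 1.90129 × 10^-6 ≈ 8.67 × 10^-6 yr.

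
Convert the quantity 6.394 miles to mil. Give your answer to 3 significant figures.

4.05e+8 mil

1 mile = 6.33600e+7 mils.
So 6.394 × 6.33600e+7 ≈ 4.05e+8 mil.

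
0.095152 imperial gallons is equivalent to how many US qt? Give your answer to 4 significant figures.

0.4571 US qt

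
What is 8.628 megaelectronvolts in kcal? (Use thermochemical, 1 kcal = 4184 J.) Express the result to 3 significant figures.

1 megaelectronvolt = 3.82929e-17 kcal.
Thus 8.628 × 3.82929e-17 ≈ 3.30e-16 kcal.

3.30e-16 kilocalories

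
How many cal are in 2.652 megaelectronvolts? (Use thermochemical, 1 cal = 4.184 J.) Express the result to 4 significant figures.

1.016 × 10^-13 calories

1 MeV = 3.82929 × 10^-14 calories.
2.652 × 3.82929 × 10^-14 ≈ 1.016 × 10^-13 cal.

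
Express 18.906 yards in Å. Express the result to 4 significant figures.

1.729e+11 angstroms

1 yd = 9.14400e+9 Å.
18.906 × 9.14400e+9 ≈ 1.729e+11 Å.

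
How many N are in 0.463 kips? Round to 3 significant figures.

2060 N

1 kip = 4448.22 N.
Then 0.463 × 4448.22 ≈ 2060 N.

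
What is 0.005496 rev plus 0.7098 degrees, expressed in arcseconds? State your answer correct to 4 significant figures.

9678 arcsec

0.005496 rev = 7122.82 arcsec and 0.7098 ° = 2555.28 arcsec.
7122.82 + 2555.28 ≈ 9678 arcsec.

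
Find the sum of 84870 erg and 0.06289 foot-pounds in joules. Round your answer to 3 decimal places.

84870 erg = 0.00848700 J and 0.06289 ft·lbf = 0.0852674 J.
0.00848700 + 0.0852674 ≈ 0.094 J.

0.094 J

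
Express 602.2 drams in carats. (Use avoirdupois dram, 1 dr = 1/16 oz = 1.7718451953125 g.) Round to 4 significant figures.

1 dram = 8.85923 ct.
Thus 602.2 × 8.85923 ≈ 5335 ct.

5335 ct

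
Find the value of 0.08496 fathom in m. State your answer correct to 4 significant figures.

1 fathom = 1.82880 meters.
Thus 0.08496 × 1.82880 ≈ 0.1554 m.

0.1554 m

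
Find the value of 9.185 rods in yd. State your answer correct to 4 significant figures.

1 rod = 5.50000 yd.
Thus 9.185 × 5.50000 ≈ 50.52 yd.

50.52 yards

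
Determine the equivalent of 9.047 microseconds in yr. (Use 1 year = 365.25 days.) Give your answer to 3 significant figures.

1 microsecond = 3.16881e-14 years.
Then 9.047 × 3.16881e-14 ≈ 2.87e-13 yr.

2.87e-13 yr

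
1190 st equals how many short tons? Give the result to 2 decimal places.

8.33 short ton

1 stone = 0.00700000 short tons.
So 1190 × 0.00700000 ≈ 8.33 short ton.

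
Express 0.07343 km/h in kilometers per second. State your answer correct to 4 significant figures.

1 kilometer per hour = 0.000277778 kilometers per second.
Thus 0.07343 × 0.000277778 ≈ 2.040e-5 km/s.

2.040e-5 km/s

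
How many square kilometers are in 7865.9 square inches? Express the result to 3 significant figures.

5.07e-6 km²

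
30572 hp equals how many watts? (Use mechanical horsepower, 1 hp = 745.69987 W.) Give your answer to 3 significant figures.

1 hp = 745.700 W.
Then 30572 × 745.700 ≈ 2.28e+7 W.

2.28e+7 W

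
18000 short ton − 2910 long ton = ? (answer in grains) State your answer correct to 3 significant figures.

2.06e+11 gr

18000 short ton = 2.52000e+11 gr and 2910 long ton = 4.56288e+10 gr.
2.52000e+11 − 4.56288e+10 ≈ 2.06e+11 gr.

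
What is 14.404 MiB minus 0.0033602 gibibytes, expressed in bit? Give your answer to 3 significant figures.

9.20 × 10^7 bit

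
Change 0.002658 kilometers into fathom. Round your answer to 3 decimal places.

1 km = 546.807 fathom.
So 0.002658 × 546.807 ≈ 1.453 fathom.

1.453 fathoms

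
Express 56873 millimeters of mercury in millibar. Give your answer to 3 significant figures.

75800 mbar

1 millimeter of mercury = 1.33322 mbar.
56873 × 1.33322 ≈ 75800 mbar.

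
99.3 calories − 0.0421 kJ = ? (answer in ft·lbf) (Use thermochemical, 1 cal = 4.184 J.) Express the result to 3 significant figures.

275 ft·lbf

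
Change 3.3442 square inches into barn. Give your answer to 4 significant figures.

1 in² = 6.45160 × 10^24 barns.
Then 3.3442 × 6.45160 × 10^24 ≈ 2.158 × 10^25 barn.

2.158 × 10^25 barn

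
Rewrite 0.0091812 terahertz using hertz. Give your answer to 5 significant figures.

1 terahertz = 1.00000e+12 hertz.
Thus 0.0091812 × 1.00000e+12 ≈ 9.1812e+9 Hz.

9.1812e+9 hertz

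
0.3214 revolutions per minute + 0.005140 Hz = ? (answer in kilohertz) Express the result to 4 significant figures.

1.050 × 10^-5 kilohertz

0.3214 rpm = 5.35667 × 10^-6 kHz and 0.005140 Hz = 5.14000 × 10^-6 kHz.
5.35667 × 10^-6 + 5.14000 × 10^-6 ≈ 1.050 × 10^-5 kHz.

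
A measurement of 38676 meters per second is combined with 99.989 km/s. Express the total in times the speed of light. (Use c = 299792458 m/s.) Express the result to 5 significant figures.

0.00046254 times the speed of light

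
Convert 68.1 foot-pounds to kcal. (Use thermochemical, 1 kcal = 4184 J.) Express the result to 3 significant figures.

0.0221 kilocalories

1 foot-pound = 0.000324048 kilocalories.
Thus 68.1 × 0.000324048 ≈ 0.0221 kcal.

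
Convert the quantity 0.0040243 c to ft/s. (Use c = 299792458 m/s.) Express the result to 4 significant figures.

3.958 × 10^6 ft/s

1 c = 9.83571 × 10^8 ft/s.
Then 0.0040243 × 9.83571 × 10^8 ≈ 3.958 × 10^6 ft/s.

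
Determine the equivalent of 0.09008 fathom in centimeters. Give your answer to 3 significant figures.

16.5 cm

1 fathom = 182.880 centimeters.
0.09008 × 182.880 ≈ 16.5 cm.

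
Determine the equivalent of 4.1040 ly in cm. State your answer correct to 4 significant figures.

3.883e+18 centimeters

1 light-year = 9.46073e+17 centimeters.
So 4.1040 × 9.46073e+17 ≈ 3.883e+18 cm.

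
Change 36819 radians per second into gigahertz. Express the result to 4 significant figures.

1 radian per second = 1.59155 × 10^-10 GHz.
36819 × 1.59155 × 10^-10 ≈ 5.860 × 10^-6 GHz.

5.860 × 10^-6 GHz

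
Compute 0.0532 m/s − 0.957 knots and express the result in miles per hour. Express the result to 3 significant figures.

0.0532 m/s = 0.119005 mph and 0.957 kn = 1.10130 mph.
0.119005 − 1.10130 ≈ -0.982 mph.

-0.982 mph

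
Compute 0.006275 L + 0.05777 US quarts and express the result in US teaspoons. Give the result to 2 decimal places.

12.36 US tsp

0.006275 L = 1.27310 US tsp and 0.05777 US qt = 11.0918 US tsp.
1.27310 + 11.0918 ≈ 12.36 US tsp.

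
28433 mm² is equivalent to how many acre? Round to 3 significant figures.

1 square millimeter = 2.47105 × 10^-10 acre.
28433 × 2.47105 × 10^-10 ≈ 7.03 × 10^-6 acre.

7.03 × 10^-6 acre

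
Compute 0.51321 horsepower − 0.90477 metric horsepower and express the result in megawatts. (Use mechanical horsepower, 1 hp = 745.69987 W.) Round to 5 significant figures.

-0.00028276 megawatts

0.51321 hp = 0.000382701 MW and 0.90477 PS = 0.000665457 MW.
0.000382701 − 0.000665457 ≈ -0.00028276 MW.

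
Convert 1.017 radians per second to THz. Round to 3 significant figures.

1.62e-13 THz

1 radian per second = 1.59155e-13 THz.
1.017 × 1.59155e-13 ≈ 1.62e-13 THz.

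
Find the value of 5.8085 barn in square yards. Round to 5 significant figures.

1 barn = 1.19599 × 10^-28 yd².
So 5.8085 × 1.19599 × 10^-28 ≈ 6.9469 × 10^-28 yd².

6.9469 × 10^-28 yd²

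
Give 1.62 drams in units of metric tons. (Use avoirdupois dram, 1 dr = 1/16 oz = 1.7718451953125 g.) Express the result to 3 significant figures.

1 dram = 1.77185 × 10^-6 t.
Thus 1.62 × 1.77185 × 10^-6 ≈ 2.87 × 10^-6 t.

2.87 × 10^-6 t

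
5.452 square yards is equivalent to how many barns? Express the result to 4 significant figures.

4.559e+28 barn

1 yd² = 8.36127e+27 barns.
5.452 × 8.36127e+27 ≈ 4.559e+28 barn.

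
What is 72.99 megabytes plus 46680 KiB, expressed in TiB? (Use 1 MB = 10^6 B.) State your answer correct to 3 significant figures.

0.000110 TiB

72.99 MB = 6.63840 × 10^-5 TiB and 46680 KiB = 4.34741 × 10^-5 TiB.
6.63840 × 10^-5 + 4.34741 × 10^-5 ≈ 0.000110 TiB.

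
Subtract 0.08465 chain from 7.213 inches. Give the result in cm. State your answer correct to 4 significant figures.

-152.0 centimeters

7.213 in = 18.3210 cm and 0.08465 chain = 170.289 cm.
18.3210 − 170.289 ≈ -152.0 cm.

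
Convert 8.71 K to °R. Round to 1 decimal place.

15.7 degrees Rankine

°R = K × 9/5.
Applying the formula gives 15.7 °R.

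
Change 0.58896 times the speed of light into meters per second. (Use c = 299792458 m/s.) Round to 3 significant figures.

1 speed of light = 2.99792 × 10^8 meters per second.
Then 0.58896 × 2.99792 × 10^8 ≈ 1.77 × 10^8 m/s.

1.77 × 10^8 meters per second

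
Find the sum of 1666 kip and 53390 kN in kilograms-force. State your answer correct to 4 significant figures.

6.200 × 10^6 kgf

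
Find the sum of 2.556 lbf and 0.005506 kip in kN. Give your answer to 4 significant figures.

0.03586 kilonewtons

2.556 lbf = 0.0113697 kN and 0.005506 kip = 0.0244919 kN.
0.0113697 + 0.0244919 ≈ 0.03586 kN.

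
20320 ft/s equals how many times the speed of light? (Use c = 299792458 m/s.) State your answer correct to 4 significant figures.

1 foot per second = 1.01670e-9 times the speed of light.
Thus 20320 × 1.01670e-9 ≈ 2.066e-5 c.

2.066e-5 c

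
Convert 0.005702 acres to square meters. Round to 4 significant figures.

1 acre = 4046.86 square meters.
Then 0.005702 × 4046.86 ≈ 23.08 m².

23.08 m²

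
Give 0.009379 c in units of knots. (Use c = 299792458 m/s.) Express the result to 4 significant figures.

5.466 × 10^6 knots

1 speed of light = 5.82750 × 10^8 kn.
0.009379 × 5.82750 × 10^8 ≈ 5.466 × 10^6 kn.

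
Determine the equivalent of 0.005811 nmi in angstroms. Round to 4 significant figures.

1.076 × 10^11 Å

1 nautical mile = 1.85200 × 10^13 Å.
So 0.005811 × 1.85200 × 10^13 ≈ 1.076 × 10^11 Å.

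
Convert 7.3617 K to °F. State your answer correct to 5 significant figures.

-446.42 °F

K = (°F + 459.67) × 5/9.
Applying the formula gives -446.42 °F.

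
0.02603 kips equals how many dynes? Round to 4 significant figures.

1 kip = 4.44822e+8 dyn.
Then 0.02603 × 4.44822e+8 ≈ 1.158e+7 dyn.

1.158e+7 dyn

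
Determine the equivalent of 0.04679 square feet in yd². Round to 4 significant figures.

1 square foot = 0.111111 square yards.
So 0.04679 × 0.111111 ≈ 0.005199 yd².

0.005199 yd²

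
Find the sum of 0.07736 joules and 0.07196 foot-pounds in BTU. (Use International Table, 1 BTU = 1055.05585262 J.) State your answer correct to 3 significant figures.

0.07736 J = 7.33231e-5 BTU and 0.07196 ft·lbf = 9.24735e-5 BTU.
7.33231e-5 + 9.24735e-5 ≈ 0.000166 BTU.

0.000166 British thermal units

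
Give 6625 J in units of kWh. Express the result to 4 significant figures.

0.001840 kWh

1 joule = 2.77778e-7 kWh.
Thus 6625 × 2.77778e-7 ≈ 0.001840 kWh.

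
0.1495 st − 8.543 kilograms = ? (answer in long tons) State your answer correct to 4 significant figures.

-0.007474 long ton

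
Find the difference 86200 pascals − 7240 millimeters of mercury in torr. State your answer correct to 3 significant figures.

-6590 torr

86200 Pa = 646.553 torr and 7240 mmHg = 7240.00 torr.
646.553 − 7240.00 ≈ -6590 torr.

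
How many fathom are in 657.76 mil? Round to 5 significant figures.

0.0091356 fathom

1 mil = 1.38889e-5 fathoms.
Thus 657.76 × 1.38889e-5 ≈ 0.0091356 fathom.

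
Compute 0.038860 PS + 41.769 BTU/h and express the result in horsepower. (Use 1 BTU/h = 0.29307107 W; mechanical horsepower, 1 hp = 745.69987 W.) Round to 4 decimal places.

0.0547 horsepower

0.038860 PS = 0.0383284 hp and 41.769 BTU/h = 0.0164158 hp.
0.0383284 + 0.0164158 ≈ 0.0547 hp.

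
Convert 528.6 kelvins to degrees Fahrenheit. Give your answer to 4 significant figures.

491.8 °F

K = (°F + 459.67) × 5/9.
Applying the formula gives 491.8 °F.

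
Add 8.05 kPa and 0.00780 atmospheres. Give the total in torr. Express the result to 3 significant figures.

66.3 torr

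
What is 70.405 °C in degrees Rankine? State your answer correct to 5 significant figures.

618.40 degrees Rankine

°R = (°C + 273.15) × 9/5.
Applying the formula gives 618.40 °R.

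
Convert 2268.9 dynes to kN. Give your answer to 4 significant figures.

2.269e-5 kilonewtons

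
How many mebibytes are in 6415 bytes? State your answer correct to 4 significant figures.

0.006118 MiB

1 B = 9.53674e-7 MiB.
So 6415 × 9.53674e-7 ≈ 0.006118 MiB.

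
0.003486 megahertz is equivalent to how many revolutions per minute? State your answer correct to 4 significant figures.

209200 rpm

1 megahertz = 6.00000 × 10^7 revolutions per minute.
So 0.003486 × 6.00000 × 10^7 ≈ 209200 rpm.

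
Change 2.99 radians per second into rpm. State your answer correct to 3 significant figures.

1 radian per second = 9.54930 rpm.
2.99 × 9.54930 ≈ 28.6 rpm.

28.6 rpm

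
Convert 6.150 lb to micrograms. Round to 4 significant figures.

1 pound = 4.53592e+8 micrograms.
6.150 × 4.53592e+8 ≈ 2.790e+9 μg.

2.790e+9 micrograms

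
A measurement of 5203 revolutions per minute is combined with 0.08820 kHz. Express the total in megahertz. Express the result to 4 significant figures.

0.0001749 MHz

5203 rpm = 8.67167 × 10^-5 MHz and 0.08820 kHz = 8.82000 × 10^-5 MHz.
8.67167 × 10^-5 + 8.82000 × 10^-5 ≈ 0.0001749 MHz.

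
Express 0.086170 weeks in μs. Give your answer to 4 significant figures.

5.212 × 10^10 μs

1 week = 6.04800 × 10^11 microseconds.
Thus 0.086170 × 6.04800 × 10^11 ≈ 5.212 × 10^10 μs.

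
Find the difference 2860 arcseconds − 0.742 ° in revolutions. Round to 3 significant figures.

0.000146 revolutions

2860 arcsec = 0.00220679 rev and 0.742 ° = 0.00206111 rev.
0.00220679 − 0.00206111 ≈ 0.000146 rev.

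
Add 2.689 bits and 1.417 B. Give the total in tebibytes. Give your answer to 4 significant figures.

2.689 bit = 3.05704 × 10^-13 TiB and 1.417 B = 1.28875 × 10^-12 TiB.
3.05704 × 10^-13 + 1.28875 × 10^-12 ≈ 1.594 × 10^-12 TiB.

1.594 × 10^-12 tebibytes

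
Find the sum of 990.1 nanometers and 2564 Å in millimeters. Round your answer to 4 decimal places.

0.0012 mm

990.1 nm = 0.000990100 mm and 2564 Å = 0.000256400 mm.
0.000990100 + 0.000256400 ≈ 0.0012 mm.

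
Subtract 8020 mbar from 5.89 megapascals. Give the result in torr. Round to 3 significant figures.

38200 torr

5.89 MPa = 44178.6 torr and 8020 mbar = 6015.49 torr.
44178.6 − 6015.49 ≈ 38200 torr.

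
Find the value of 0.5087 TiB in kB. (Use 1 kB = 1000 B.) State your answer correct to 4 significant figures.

5.593 × 10^8 kilobytes

1 TiB = 1.09951 × 10^9 kB.
0.5087 × 1.09951 × 10^9 ≈ 5.593 × 10^8 kB.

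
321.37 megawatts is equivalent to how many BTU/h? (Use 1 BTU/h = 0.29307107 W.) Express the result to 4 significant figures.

1.097 × 10^9 BTU/h

1 megawatt = 3.41214 × 10^6 BTU per hour.
Then 321.37 × 3.41214 × 10^6 ≈ 1.097 × 10^9 BTU/h.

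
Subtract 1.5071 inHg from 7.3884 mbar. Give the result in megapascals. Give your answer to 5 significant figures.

7.3884 mbar = 0.000738840 MPa and 1.5071 inHg = 0.00510363 MPa.
0.000738840 − 0.00510363 ≈ -0.0043648 MPa.

-0.0043648 megapascals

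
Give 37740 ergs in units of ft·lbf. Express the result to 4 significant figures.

0.002784 foot-pounds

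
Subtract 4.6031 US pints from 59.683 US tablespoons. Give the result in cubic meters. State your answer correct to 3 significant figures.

59.683 US tbsp = 0.000882518 m³ and 4.6031 US pt = 0.00217808 m³.
0.000882518 − 0.00217808 ≈ -0.00130 m³.

-0.00130 m³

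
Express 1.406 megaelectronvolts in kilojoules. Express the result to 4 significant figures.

2.253 × 10^-16 kJ

1 MeV = 1.60218 × 10^-16 kJ.
Thus 1.406 × 1.60218 × 10^-16 ≈ 2.253 × 10^-16 kJ.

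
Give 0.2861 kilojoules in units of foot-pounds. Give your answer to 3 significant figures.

1 kilojoule = 737.562 ft·lbf.
Thus 0.2861 × 737.562 ≈ 211 ft·lbf.

211 foot-pounds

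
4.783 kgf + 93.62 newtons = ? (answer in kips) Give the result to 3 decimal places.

0.032 kips

4.783 kgf = 0.0105447 kip and 93.62 N = 0.0210466 kip.
0.0105447 + 0.0210466 ≈ 0.032 kip.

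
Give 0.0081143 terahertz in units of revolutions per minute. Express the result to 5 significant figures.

4.8686 × 10^11 rpm

1 terahertz = 6.00000 × 10^13 rpm.
So 0.0081143 × 6.00000 × 10^13 ≈ 4.8686 × 10^11 rpm.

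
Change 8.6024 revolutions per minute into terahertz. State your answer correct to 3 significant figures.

1.43e-13 terahertz

1 rpm = 1.66667e-14 terahertz.
Thus 8.6024 × 1.66667e-14 ≈ 1.43e-13 THz.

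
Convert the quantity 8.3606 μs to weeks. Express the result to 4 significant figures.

1 microsecond = 1.65344 × 10^-12 wk.
Then 8.3606 × 1.65344 × 10^-12 ≈ 1.382 × 10^-11 wk.

1.382 × 10^-11 weeks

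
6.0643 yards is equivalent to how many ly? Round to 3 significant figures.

5.86 × 10^-16 ly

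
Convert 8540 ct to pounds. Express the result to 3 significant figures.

3.77 lb

1 ct = 0.000440925 pounds.
So 8540 × 0.000440925 ≈ 3.77 lb.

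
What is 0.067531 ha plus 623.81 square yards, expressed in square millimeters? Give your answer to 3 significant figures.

1.20e+9 square millimeters

0.067531 ha = 6.75310e+8 mm² and 623.81 yd² = 5.21585e+8 mm².
6.75310e+8 + 5.21585e+8 ≈ 1.20e+9 mm².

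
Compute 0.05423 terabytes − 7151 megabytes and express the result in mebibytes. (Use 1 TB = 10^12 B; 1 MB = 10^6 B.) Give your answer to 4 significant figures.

44900 MiB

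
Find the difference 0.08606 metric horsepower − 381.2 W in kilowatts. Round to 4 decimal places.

0.08606 PS = 0.0632970 kW and 381.2 W = 0.381200 kW.
0.0632970 − 0.381200 ≈ -0.3179 kW.

-0.3179 kilowatts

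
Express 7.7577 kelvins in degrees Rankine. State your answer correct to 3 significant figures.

°R = K × 9/5.
Applying the formula gives 14.0 °R.

14.0 °R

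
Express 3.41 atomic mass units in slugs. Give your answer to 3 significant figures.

3.88 × 10^-28 slugs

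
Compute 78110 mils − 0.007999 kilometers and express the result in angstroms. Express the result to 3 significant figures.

-6.02e+10 angstroms

78110 mil = 1.98399e+10 Å and 0.007999 km = 7.99900e+10 Å.
1.98399e+10 − 7.99900e+10 ≈ -6.02e+10 Å.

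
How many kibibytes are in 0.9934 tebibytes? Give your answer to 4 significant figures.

1 TiB = 1.07374 × 10^9 KiB.
0.9934 × 1.07374 × 10^9 ≈ 1.067 × 10^9 KiB.

1.067 × 10^9 kibibytes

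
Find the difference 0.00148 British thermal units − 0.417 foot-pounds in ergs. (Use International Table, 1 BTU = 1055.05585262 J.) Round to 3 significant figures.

0.00148 BTU = 1.56148e+7 erg and 0.417 ft·lbf = 5.65376e+6 erg.
1.56148e+7 − 5.65376e+6 ≈ 9.96e+6 erg.

9.96e+6 ergs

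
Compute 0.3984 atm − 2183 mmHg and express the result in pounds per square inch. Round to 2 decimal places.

0.3984 atm = 5.85487 psi and 2183 mmHg = 42.2122 psi.
5.85487 − 42.2122 ≈ -36.36 psi.

-36.36 psi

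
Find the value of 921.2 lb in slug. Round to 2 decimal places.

28.63 slug

1 pound = 0.0310810 slugs.
Then 921.2 × 0.0310810 ≈ 28.63 slug.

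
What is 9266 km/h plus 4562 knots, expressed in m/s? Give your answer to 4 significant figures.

9266 km/h = 2573.89 m/s and 4562 kn = 2346.90 m/s.
2573.89 + 2346.90 ≈ 4921 m/s.

4921 meters per second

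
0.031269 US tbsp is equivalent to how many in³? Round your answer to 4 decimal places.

1 US tablespoon = 0.902344 cubic inches.
0.031269 × 0.902344 ≈ 0.0282 in³.

0.0282 in³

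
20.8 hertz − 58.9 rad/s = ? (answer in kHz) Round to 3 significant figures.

0.0114 kilohertz

20.8 Hz = 0.0208000 kHz and 58.9 rad/s = 0.00937423 kHz.
0.0208000 − 0.00937423 ≈ 0.0114 kHz.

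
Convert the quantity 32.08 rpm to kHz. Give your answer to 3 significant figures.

0.000535 kHz

1 rpm = 1.66667 × 10^-5 kilohertz.
32.08 × 1.66667 × 10^-5 ≈ 0.000535 kHz.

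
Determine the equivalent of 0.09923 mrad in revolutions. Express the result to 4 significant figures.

1 mrad = 0.000159155 revolutions.
Then 0.09923 × 0.000159155 ≈ 1.579 × 10^-5 rev.

1.579 × 10^-5 rev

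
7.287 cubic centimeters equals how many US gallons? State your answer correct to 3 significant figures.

1 cubic centimeter = 0.000264172 US gal.
Then 7.287 × 0.000264172 ≈ 0.00193 US gal.

0.00193 US gal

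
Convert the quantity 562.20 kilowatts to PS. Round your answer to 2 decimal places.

1 kW = 1.35962 metric horsepower.
Then 562.20 × 1.35962 ≈ 764.38 PS.

764.38 PS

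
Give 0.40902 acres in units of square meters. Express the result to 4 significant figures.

1 acre = 4046.86 square meters.
0.40902 × 4046.86 ≈ 1655 m².

1655 m²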